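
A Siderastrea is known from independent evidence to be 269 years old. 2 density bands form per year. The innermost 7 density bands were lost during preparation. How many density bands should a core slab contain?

531 density bands

269 years at 2 density bands per year gives 269 × 2 = 538 density bands.
Subtracting the 7 density bands not captured gives 538 − 7 = 531 density bands in the record.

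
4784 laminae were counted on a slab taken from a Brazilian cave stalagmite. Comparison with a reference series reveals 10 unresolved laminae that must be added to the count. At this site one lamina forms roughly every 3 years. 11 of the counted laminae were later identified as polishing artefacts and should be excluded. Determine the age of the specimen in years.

After corrections the count is 4784 − 11 + 10 = 4783 laminae.
4783 laminae at 3 years each span 4783 × 3 = 14349 years.

14349 years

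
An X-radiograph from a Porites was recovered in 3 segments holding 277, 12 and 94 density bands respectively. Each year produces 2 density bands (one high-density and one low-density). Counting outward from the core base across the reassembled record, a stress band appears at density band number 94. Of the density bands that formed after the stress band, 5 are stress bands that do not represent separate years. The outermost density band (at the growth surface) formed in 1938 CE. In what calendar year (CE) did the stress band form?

1796 CE

Total density bands = 277 + 12 + 94 = 383.
Between density band 94 and the growth surface there are 383 − 94 = 289 density bands.
Excluding 5 false density bands: 289 − 5 = 284.
284 density bands at 2 per year is 284 / 2 = 142 years.
1938 − 142 = 1796 CE.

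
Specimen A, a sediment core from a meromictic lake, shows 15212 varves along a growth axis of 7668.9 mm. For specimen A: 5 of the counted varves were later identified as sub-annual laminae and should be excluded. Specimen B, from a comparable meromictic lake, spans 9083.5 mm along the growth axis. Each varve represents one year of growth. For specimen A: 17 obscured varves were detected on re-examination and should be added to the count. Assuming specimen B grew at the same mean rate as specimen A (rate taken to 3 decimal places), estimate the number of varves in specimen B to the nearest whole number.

18023 varves

Specimen A: after corrections the count is 15212 − 5 + 17 = 15224 varves.
A: Mean rate = 7668.9 mm / 15224 years ≈ 0.504 mm/yr.
B spans 9083.5 / 0.504 = 18022.82 years ≈ 18023 varves.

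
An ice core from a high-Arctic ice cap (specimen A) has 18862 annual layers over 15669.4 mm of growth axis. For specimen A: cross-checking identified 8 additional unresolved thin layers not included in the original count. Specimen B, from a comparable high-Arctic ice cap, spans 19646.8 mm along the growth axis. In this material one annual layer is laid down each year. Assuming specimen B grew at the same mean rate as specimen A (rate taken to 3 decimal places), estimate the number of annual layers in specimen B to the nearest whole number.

Specimen A: true annual layer count = 18862 + 8 = 18870.
A: Mean rate = 15669.4 mm / 18870 years ≈ 0.830 mm/yr.
B spans 19646.8 / 0.830 = 23670.84 years ≈ 23671 annual layers.

23671 annual layers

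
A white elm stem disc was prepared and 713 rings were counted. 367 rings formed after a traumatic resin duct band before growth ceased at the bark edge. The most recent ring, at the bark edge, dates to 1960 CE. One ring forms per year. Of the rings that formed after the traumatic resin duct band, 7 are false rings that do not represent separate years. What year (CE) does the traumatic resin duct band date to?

1600 CE

367 rings post-date the traumatic resin duct band.
Excluding 7 false rings: 367 − 7 = 360.
Counting back 360 years from 1960 CE places the traumatic resin duct band in 1960 − 360 = 1600 CE.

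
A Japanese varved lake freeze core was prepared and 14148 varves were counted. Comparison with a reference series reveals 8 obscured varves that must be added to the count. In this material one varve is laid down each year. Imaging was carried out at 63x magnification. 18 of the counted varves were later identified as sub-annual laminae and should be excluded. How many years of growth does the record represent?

14138 yr

Correcting the raw count gives 14148 − 18 + 8 = 14138 true varves.
With a one-to-one varve periodicity this is 14138 years.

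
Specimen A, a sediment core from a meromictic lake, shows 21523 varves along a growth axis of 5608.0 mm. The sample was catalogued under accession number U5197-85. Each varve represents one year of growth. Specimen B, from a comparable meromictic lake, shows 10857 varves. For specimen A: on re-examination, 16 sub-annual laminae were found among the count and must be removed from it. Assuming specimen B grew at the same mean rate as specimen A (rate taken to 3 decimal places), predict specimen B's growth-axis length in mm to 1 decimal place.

2833.7 mm

Specimen A: adjusted count: 21523 − 16 = 21507 varves.
A: Mean rate = 5608.0 mm / 21507 years ≈ 0.261 mm/yr.
B's length ≈ 0.261 × 10857 = 2833.7 mm.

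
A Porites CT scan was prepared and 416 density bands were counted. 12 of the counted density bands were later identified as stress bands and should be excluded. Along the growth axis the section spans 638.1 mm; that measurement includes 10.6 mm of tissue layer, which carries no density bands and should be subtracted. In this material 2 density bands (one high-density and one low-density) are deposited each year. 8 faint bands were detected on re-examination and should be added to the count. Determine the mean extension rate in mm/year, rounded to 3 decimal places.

3.046 mm/year

True density band count = 416 − 12 + 8 = 412.
With 2 density bands per year, 412 / 2 = 206 years.
The growth record spans 638.1 − 10.6 = 627.5 mm.
Extension rate ≈ 627.5 / 206 = 3.046 mm/year.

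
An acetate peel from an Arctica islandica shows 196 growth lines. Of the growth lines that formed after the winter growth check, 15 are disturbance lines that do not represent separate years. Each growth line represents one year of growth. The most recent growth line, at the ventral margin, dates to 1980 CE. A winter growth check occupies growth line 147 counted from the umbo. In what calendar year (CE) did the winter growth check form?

1946 CE

The winter growth check sits at growth line 147 from the umbo, so 196 − 147 = 49 growth lines formed after it.
Excluding 15 false growth lines: 49 − 15 = 34.
1980 − 34 = 1946 CE.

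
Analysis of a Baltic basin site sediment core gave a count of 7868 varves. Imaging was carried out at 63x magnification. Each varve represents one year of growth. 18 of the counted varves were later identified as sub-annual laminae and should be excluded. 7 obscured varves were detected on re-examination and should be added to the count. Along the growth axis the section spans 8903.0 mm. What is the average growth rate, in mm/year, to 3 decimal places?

1.133 mm/year

True varve count = 7868 − 18 + 7 = 7857.
Mean rate = 8903.0 mm / 7857 years ≈ 1.133 mm/year.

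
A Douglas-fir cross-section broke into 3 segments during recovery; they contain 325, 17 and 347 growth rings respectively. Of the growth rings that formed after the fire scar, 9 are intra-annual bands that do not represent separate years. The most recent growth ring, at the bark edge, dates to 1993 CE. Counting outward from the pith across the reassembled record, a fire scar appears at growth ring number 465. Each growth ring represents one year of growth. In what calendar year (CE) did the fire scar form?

1778 CE

Total growth rings = 325 + 17 + 347 = 689.
689 − 465 = 224 growth rings lie beyond the fire scar toward the bark edge.
224 − 9 false = 215 true growth rings after the fire scar.
1993 − 215 = 1778 CE.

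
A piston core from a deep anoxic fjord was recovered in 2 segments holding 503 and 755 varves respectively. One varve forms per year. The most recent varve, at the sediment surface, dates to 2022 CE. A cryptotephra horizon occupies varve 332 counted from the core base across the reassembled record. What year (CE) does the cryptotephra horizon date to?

Total varves = 503 + 755 = 1258.
The cryptotephra horizon sits at varve 332 from the core base, so 1258 − 332 = 926 varves formed after it.
The varve at the sediment surface is 2022 CE, so the cryptotephra horizon dates to 2022 − 926 = 1096 CE.

1096 CE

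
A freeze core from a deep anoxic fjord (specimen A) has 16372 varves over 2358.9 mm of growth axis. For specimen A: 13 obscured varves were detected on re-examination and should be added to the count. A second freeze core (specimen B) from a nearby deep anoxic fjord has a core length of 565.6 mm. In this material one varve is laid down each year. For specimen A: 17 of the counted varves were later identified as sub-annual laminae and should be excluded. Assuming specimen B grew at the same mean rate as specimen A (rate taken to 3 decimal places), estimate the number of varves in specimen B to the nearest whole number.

3928 varves

Specimen A: true varve count = 16372 − 17 + 13 = 16368.
A: 2358.9 mm over 16368 years gives 2358.9 / 16368 ≈ 0.144 mm/year.
For B, 565.6 / 0.144 = 3927.78 years ≈ 3928 varves.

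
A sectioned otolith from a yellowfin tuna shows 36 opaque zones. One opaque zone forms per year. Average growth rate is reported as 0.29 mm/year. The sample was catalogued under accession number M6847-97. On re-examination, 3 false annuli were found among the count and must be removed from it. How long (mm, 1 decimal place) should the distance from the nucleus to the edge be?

9.6 mm

Correcting the raw count gives 36 − 3 = 33 true opaque zones.
33 years at 0.29 mm/year gives 0.29 × 33 = 9.6 mm.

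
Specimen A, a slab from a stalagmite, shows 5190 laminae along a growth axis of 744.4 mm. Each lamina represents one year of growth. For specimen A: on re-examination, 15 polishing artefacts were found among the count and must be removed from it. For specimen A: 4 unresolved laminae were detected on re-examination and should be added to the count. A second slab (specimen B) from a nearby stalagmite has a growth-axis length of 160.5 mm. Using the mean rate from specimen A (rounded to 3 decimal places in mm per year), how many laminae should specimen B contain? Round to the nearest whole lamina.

1115 laminae

Specimen A: after corrections the count is 5190 − 15 + 4 = 5179 laminae.
A: Extension rate ≈ 744.4 / 5179 = 0.144 mm/year.
B spans 160.5 / 0.144 = 1114.58 years ≈ 1115 laminae.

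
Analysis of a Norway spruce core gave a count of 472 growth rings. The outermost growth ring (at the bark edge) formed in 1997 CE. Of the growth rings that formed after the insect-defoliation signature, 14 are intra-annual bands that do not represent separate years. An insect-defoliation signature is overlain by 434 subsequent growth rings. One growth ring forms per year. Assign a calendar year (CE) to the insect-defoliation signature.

1577 CE

434 growth rings post-date the insect-defoliation signature.
Removing the 14 false growth rings leaves 434 − 14 = 420 true growth rings beyond the insect-defoliation signature.
1997 − 420 = 1577 CE.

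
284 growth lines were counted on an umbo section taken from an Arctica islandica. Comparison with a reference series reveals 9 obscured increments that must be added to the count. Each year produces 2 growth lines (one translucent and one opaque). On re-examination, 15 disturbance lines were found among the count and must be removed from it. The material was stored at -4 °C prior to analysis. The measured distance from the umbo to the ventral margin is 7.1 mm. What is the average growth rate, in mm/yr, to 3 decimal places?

0.051 mm/yr

Correcting the raw count gives 284 − 15 + 9 = 278 true growth lines.
278 growth lines at 2 per year is 278 / 2 = 139 years.
Mean rate = 7.1 mm / 139 years ≈ 0.051 mm/yr.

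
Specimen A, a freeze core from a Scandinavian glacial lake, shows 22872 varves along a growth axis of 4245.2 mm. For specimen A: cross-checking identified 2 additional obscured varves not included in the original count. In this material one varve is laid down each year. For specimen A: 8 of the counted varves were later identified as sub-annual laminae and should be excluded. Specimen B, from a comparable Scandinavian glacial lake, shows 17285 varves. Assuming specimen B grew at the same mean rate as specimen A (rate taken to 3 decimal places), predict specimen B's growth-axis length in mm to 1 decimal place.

Specimen A: correcting the raw count gives 22872 − 8 + 2 = 22866 true varves.
A: Mean rate = 4245.2 mm / 22866 years ≈ 0.186 mm per year.
B's length ≈ 0.186 × 17285 = 3215.0 mm.

3215.0 mm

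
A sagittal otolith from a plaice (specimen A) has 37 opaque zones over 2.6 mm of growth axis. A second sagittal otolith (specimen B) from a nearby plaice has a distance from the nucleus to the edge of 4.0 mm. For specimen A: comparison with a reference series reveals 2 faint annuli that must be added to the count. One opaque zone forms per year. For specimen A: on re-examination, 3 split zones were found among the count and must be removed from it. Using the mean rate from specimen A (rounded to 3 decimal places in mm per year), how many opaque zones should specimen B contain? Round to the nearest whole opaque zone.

56 opaque zones

Specimen A: adjusted count: 37 − 3 + 2 = 36 opaque zones.
A: 2.6 mm over 36 years gives 2.6 / 36 ≈ 0.072 mm per year.
For B, 4.0 / 0.072 = 55.56 years ≈ 56 opaque zones.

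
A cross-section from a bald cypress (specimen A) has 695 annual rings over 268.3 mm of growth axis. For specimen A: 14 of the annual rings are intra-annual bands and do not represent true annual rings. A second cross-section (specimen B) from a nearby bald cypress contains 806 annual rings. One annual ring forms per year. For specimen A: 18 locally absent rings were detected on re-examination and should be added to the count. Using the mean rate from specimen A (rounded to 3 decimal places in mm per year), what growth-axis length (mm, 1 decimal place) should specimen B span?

309.5 mm

Specimen A: correcting the raw count gives 695 − 14 + 18 = 699 true annual rings.
A: Extension rate ≈ 268.3 / 699 = 0.384 mm/yr.
B's length ≈ 0.384 × 806 = 309.5 mm.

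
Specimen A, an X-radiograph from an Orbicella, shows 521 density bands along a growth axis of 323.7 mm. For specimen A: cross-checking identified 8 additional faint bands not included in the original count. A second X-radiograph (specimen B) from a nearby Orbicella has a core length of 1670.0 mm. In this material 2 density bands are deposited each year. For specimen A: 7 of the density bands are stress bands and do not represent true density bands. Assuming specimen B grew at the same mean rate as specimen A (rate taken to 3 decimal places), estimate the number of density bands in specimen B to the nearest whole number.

2694 density bands

Specimen A: true density band count = 521 − 7 + 8 = 522.
Specimen A: 522 density bands at 2 per year is 522 / 2 = 261 years.
A: Extension rate ≈ 323.7 / 261 = 1.240 mm/yr.
B spans 1670.0 / 1.240 = 1346.77 years; at 2 density bands per year that is 1346.77 × 2 ≈ 2694 density bands.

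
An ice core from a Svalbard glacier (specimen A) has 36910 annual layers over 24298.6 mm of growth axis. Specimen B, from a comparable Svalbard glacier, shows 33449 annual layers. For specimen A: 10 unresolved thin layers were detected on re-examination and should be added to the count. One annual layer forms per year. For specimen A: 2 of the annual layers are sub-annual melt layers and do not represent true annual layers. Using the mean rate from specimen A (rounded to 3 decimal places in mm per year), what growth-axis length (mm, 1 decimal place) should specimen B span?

22009.4 mm

Specimen A: after corrections the count is 36910 − 2 + 10 = 36918 annual layers.
A: Mean rate = 24298.6 mm / 36918 years ≈ 0.658 mm per year.
For B, 0.658 mm/year × 33449 years = 22009.4 mm.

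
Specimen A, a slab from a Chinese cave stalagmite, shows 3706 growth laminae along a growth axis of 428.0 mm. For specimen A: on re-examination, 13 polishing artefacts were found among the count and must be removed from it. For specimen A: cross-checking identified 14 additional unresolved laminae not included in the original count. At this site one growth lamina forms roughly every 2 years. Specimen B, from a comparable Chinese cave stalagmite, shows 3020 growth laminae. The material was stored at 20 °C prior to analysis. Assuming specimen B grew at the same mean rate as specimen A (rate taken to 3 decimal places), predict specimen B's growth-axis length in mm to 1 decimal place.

Specimen A: adjusted count: 3706 − 13 + 14 = 3707 growth laminae.
Specimen A: 3707 growth laminae at 2 years each span 3707 × 2 = 7414 years.
A: Extension rate ≈ 428.0 / 7414 = 0.058 mm/yr.
Specimen B: at 2 years per growth lamina, 3020 × 2 = 6040 years. For B, 0.058 mm/year × 6040 years = 350.3 mm.

350.3 mm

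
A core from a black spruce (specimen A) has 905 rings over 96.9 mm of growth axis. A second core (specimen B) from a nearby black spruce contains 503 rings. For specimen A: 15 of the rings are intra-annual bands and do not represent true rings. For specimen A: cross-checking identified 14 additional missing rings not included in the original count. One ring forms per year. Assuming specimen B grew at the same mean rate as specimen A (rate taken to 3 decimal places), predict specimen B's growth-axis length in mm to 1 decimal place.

Specimen A: correcting the raw count gives 905 − 15 + 14 = 904 true rings.
A: Extension rate ≈ 96.9 / 904 = 0.107 mm per year.
Length of B = 0.107 × 503 = 53.8 mm.

53.8 mm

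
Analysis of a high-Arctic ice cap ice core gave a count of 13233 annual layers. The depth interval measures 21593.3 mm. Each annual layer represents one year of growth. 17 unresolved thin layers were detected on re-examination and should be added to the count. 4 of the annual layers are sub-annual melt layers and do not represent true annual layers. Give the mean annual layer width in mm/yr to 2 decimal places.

Correcting the raw count gives 13233 − 4 + 17 = 13246 true annual layers.
Mean rate = 21593.3 mm / 13246 years ≈ 1.63 mm/yr.

1.63 mm/yr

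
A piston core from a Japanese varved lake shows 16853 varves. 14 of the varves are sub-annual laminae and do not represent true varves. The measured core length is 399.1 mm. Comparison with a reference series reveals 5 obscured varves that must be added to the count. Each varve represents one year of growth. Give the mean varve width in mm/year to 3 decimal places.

Correcting the raw count gives 16853 − 14 + 5 = 16844 true varves.
Extension rate ≈ 399.1 / 16844 = 0.024 mm/year.

0.024 mm/year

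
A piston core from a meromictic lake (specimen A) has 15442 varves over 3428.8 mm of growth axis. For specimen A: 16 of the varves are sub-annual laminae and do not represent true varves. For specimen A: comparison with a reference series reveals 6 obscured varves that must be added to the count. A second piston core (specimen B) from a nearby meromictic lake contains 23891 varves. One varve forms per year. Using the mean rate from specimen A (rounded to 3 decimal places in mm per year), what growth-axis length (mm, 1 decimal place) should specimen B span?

5303.8 mm

Specimen A: adjusted count: 15442 − 16 + 6 = 15432 varves.
A: 3428.8 mm over 15432 years gives 3428.8 / 15432 ≈ 0.222 mm/yr.
Length of B = 0.222 × 23891 = 5303.8 mm.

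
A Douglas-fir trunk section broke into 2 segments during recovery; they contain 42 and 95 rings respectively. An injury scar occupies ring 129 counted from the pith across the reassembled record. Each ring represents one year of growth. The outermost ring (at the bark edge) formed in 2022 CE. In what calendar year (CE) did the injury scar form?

Total rings = 42 + 95 = 137.
The injury scar sits at ring 129 from the pith, so 137 − 129 = 8 rings formed after it.
The ring at the bark edge is 2022 CE, so the injury scar dates to 2022 − 8 = 2014 CE.

2014 CE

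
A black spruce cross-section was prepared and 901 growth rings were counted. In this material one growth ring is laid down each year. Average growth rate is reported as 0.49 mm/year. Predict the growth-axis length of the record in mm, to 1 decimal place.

441.5 mm

The record spans 901 years at 0.49 mm per year.
901 years at 0.49 mm/year gives 0.49 × 901 = 441.5 mm.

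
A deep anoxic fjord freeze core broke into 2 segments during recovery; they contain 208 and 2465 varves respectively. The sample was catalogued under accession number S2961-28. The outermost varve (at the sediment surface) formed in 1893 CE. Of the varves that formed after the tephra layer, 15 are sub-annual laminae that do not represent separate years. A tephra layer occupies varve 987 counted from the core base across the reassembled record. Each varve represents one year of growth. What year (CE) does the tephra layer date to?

Total varves = 208 + 2465 = 2673.
The tephra layer sits at varve 987 from the core base, so 2673 − 987 = 1686 varves formed after it.
Removing the 15 false varves leaves 1686 − 15 = 1671 true varves beyond the tephra layer.
1893 − 1671 = 222 CE.

222 CE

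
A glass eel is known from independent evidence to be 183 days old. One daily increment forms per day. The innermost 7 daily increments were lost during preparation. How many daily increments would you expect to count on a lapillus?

176 daily increments

One daily increment per day gives 183 daily increments over 183 days.
Subtracting the 7 daily increments not captured gives 183 − 7 = 176 daily increments in the record.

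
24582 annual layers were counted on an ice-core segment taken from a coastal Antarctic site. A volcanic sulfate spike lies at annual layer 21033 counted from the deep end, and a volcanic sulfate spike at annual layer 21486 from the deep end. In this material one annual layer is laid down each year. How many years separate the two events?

Separation: 21486 − 21033 = 453 annual layers.
At one annual layer per year, 453 years elapsed between them.

453 years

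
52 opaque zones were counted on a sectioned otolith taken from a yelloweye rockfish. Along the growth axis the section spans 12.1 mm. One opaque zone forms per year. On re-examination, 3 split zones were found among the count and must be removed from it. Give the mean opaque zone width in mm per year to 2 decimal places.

0.25 mm per year

True opaque zone count = 52 − 3 = 49.
Extension rate ≈ 12.1 / 49 = 0.25 mm per year.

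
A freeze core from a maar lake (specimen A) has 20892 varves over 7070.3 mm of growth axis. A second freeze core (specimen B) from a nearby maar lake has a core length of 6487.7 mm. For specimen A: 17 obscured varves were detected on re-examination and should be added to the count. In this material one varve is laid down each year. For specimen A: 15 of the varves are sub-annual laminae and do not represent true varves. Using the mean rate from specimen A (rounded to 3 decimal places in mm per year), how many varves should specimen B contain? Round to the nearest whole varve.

19194 varves

Specimen A: after corrections the count is 20892 − 15 + 17 = 20894 varves.
A: Extension rate ≈ 7070.3 / 20894 = 0.338 mm/yr.
B spans 6487.7 / 0.338 = 19194.38 years ≈ 19194 varves.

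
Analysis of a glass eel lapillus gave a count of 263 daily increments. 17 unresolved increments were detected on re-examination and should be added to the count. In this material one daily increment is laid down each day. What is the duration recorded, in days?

Adjusted count: 263 + 17 = 280 daily increments.
At one daily increment per day, that is 280 days.

280 days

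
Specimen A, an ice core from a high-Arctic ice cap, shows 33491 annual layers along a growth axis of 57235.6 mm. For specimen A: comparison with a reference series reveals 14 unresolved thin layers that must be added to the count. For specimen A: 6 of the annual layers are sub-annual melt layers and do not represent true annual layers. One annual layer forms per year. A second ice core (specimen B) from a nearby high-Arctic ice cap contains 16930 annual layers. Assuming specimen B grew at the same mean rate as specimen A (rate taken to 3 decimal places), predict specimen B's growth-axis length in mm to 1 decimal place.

28933.4 mm

Specimen A: correcting the raw count gives 33491 − 6 + 14 = 33499 true annual layers.
A: 57235.6 mm over 33499 years gives 57235.6 / 33499 ≈ 1.709 mm per year.
Length of B = 1.709 × 16930 = 28933.4 mm.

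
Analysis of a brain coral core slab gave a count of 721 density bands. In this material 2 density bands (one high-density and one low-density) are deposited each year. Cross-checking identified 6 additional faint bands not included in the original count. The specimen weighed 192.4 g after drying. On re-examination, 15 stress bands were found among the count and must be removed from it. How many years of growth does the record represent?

356 yr

Adjusted count: 721 − 15 + 6 = 712 density bands.
Dividing by 2 density bands per year: 712 / 2 = 356 years.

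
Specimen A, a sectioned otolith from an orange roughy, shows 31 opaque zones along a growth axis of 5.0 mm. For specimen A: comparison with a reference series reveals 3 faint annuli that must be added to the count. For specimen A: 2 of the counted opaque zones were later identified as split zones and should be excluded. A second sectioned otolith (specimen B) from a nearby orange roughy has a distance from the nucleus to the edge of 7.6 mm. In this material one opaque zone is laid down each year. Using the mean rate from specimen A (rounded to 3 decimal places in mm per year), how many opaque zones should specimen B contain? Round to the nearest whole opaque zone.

Specimen A: true opaque zone count = 31 − 2 + 3 = 32.
A: 5.0 mm over 32 years gives 5.0 / 32 ≈ 0.156 mm per year.
For B, 7.6 / 0.156 = 48.72 years ≈ 49 opaque zones.

49 opaque zones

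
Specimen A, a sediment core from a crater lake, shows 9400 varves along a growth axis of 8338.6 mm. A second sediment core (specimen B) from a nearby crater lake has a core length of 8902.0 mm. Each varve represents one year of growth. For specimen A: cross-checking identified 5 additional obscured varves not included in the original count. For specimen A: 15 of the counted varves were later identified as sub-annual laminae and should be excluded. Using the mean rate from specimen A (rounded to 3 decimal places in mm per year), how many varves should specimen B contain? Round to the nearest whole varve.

10025 varves

Specimen A: correcting the raw count gives 9400 − 15 + 5 = 9390 true varves.
A: Extension rate ≈ 8338.6 / 9390 = 0.888 mm/yr.
B spans 8902.0 / 0.888 = 10024.77 years ≈ 10025 varves.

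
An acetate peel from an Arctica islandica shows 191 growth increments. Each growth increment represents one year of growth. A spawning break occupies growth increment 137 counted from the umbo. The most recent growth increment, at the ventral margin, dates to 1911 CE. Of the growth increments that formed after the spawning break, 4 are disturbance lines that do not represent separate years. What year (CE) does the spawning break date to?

1861 CE

The spawning break sits at growth increment 137 from the umbo, so 191 − 137 = 54 growth increments formed after it.
Excluding 4 false growth increments: 54 − 4 = 50.
Counting back 50 years from 1911 CE places the spawning break in 1911 − 50 = 1861 CE.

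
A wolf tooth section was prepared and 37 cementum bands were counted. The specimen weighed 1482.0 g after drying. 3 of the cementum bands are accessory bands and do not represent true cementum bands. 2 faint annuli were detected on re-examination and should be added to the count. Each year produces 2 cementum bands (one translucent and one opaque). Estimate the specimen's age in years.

18 years

Correcting the raw count gives 37 − 3 + 2 = 36 true cementum bands.
36 cementum bands at 2 per year is 36 / 2 = 18 years.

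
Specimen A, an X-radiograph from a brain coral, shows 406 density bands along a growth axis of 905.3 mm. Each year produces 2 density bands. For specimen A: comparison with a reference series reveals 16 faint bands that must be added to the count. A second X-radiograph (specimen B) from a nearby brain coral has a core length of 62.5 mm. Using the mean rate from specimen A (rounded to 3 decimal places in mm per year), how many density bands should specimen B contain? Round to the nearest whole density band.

29 density bands

Specimen A: true density band count = 406 + 16 = 422.
Specimen A: with 2 density bands per year, 422 / 2 = 211 years.
A: Mean rate = 905.3 mm / 211 years ≈ 4.291 mm per year.
For B, 62.5 / 4.291 = 14.57 years; at 2 density bands per year that is 14.57 × 2 ≈ 29 density bands.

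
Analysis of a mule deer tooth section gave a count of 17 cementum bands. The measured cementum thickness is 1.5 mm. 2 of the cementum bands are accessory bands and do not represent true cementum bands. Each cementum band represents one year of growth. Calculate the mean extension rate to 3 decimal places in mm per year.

0.100 mm per year

Correcting the raw count gives 17 − 2 = 15 true cementum bands.
Extension rate ≈ 1.5 / 15 = 0.100 mm per year.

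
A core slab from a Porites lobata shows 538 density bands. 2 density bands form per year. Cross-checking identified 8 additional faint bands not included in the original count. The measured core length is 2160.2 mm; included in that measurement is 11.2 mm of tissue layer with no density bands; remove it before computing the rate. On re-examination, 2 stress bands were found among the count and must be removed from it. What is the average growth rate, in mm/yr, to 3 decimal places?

Adjusted count: 538 − 2 + 8 = 544 density bands.
With 2 density bands per year, 544 / 2 = 272 years.
Removing the 11.2 mm offcut leaves 2160.2 − 11.2 = 2149.0 mm.
2149.0 mm over 272 years gives 2149.0 / 272 ≈ 7.901 mm/yr.

7.901 mm/yr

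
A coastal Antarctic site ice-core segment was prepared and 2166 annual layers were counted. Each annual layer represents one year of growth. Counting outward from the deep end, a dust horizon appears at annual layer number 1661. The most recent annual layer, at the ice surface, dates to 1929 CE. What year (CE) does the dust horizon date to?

Between annual layer 1661 and the ice surface there are 2166 − 1661 = 505 annual layers.
The annual layer at the ice surface is 1929 CE, so the dust horizon dates to 1929 − 505 = 1424 CE.

1424 CE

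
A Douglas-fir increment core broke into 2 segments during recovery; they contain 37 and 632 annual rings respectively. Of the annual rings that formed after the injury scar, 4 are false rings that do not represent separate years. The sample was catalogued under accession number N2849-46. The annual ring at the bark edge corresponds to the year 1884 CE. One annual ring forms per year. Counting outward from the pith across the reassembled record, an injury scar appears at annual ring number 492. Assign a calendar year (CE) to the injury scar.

1711 CE

Total annual rings = 37 + 632 = 669.
669 − 492 = 177 annual rings lie beyond the injury scar toward the bark edge.
Removing the 4 false annual rings leaves 177 − 4 = 173 true annual rings beyond the injury scar.
The annual ring at the bark edge is 1884 CE, so the injury scar dates to 1884 − 173 = 1711 CE.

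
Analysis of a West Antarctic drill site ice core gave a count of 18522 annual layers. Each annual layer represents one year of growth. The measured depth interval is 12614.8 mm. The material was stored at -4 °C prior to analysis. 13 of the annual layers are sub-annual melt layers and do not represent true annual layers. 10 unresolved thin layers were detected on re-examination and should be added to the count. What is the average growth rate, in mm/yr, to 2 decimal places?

After corrections the count is 18522 − 13 + 10 = 18519 annual layers.
Extension rate ≈ 12614.8 / 18519 = 0.68 mm/yr.

0.68 mm/yr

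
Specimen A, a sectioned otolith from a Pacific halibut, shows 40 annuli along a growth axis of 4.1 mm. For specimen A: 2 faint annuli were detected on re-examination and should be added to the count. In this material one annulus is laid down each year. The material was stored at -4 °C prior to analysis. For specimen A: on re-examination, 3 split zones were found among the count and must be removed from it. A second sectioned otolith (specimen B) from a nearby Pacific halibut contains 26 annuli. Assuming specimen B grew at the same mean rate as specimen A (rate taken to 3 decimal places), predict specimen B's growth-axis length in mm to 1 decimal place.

Specimen A: adjusted count: 40 − 3 + 2 = 39 annuli.
A: 4.1 mm over 39 years gives 4.1 / 39 ≈ 0.105 mm/yr.
B's length ≈ 0.105 × 26 = 2.7 mm.

2.7 mm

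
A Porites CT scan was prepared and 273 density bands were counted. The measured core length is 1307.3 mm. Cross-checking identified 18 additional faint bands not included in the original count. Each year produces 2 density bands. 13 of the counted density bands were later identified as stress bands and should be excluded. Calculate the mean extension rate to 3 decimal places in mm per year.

Correcting the raw count gives 273 − 13 + 18 = 278 true density bands.
Dividing by 2 density bands per year: 278 / 2 = 139 years.
1307.3 mm over 139 years gives 1307.3 / 139 ≈ 9.405 mm per year.

9.405 mm per year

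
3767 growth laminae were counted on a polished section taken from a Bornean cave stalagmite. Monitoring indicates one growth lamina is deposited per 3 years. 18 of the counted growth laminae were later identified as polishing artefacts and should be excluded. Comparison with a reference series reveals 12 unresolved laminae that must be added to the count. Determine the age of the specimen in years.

True growth lamina count = 3767 − 18 + 12 = 3761.
Multiplying by 3 years per growth lamina: 3761 × 3 = 11283 years.

11283 yr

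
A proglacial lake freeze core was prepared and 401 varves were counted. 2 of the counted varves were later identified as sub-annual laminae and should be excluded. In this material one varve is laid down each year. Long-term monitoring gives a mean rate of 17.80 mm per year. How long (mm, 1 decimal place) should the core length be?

True varve count = 401 − 2 = 399.
Predicted length = 17.80 mm/year × 399 years = 7102.2 mm.

7102.2 mm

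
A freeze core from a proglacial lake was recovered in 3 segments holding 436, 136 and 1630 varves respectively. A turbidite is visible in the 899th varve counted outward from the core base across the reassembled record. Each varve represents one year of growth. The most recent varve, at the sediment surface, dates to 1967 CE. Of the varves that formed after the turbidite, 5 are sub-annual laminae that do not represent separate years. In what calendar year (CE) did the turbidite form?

Total varves = 436 + 136 + 1630 = 2202.
Between varve 899 and the sediment surface there are 2202 − 899 = 1303 varves.
Removing the 5 false varves leaves 1303 − 5 = 1298 true varves beyond the turbidite.
Counting back 1298 years from 1967 CE places the turbidite in 1967 − 1298 = 669 CE.

669 CE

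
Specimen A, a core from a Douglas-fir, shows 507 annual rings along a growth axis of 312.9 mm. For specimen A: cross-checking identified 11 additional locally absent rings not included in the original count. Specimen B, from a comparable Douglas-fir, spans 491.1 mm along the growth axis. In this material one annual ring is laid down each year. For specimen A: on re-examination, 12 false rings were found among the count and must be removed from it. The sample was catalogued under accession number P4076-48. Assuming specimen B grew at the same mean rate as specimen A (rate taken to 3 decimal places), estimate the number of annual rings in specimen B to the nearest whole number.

Specimen A: adjusted count: 507 − 12 + 11 = 506 annual rings.
A: 312.9 mm over 506 years gives 312.9 / 506 ≈ 0.618 mm per year.
For B, 491.1 / 0.618 = 794.66 years ≈ 795 annual rings.

795 annual rings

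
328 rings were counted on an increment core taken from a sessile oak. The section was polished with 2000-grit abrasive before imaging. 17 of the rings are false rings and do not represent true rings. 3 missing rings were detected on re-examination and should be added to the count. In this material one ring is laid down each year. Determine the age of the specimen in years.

True ring count = 328 − 17 + 3 = 314.
At one ring per year, that is 314 years.

314 years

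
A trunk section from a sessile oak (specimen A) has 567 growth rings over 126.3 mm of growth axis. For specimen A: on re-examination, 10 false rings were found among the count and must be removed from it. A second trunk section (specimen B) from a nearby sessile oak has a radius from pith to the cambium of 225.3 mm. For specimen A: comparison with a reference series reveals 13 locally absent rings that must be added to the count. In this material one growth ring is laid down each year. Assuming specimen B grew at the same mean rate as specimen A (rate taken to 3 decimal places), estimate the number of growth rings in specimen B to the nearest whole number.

Specimen A: true growth ring count = 567 − 10 + 13 = 570.
A: 126.3 mm over 570 years gives 126.3 / 570 ≈ 0.222 mm/year.
Specimen B: 225.3 mm / 0.222 mm per year = 1014.86 years ≈ 1015 growth rings.

1015 growth rings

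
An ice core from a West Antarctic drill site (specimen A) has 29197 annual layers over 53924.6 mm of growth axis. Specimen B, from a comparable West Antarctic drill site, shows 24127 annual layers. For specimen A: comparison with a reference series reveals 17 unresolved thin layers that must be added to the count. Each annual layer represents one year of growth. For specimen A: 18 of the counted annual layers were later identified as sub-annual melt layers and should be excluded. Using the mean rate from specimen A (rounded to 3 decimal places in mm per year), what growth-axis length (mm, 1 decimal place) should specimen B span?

Specimen A: adjusted count: 29197 − 18 + 17 = 29196 annual layers.
A: Mean rate = 53924.6 mm / 29196 years ≈ 1.847 mm/year.
B's length ≈ 1.847 × 24127 = 44562.6 mm.

44562.6 mm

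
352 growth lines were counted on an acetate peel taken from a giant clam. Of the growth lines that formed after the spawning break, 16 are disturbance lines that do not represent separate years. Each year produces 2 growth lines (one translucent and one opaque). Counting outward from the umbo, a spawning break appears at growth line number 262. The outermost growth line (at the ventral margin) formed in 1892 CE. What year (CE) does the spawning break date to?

1855 CE

Between growth line 262 and the ventral margin there are 352 − 262 = 90 growth lines.
90 − 16 false = 74 true growth lines after the spawning break.
74 growth lines at 2 per year is 74 / 2 = 37 years.
The growth line at the ventral margin is 1892 CE, so the spawning break dates to 1892 − 37 = 1855 CE.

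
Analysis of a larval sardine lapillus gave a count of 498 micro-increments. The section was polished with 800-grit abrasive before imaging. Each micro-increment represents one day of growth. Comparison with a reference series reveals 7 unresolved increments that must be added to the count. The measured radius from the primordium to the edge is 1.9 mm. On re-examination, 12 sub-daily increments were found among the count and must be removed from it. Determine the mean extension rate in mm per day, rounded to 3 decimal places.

0.004 mm per day

Correcting the raw count gives 498 − 12 + 7 = 493 true micro-increments.
Extension rate ≈ 1.9 / 493 = 0.004 mm per day.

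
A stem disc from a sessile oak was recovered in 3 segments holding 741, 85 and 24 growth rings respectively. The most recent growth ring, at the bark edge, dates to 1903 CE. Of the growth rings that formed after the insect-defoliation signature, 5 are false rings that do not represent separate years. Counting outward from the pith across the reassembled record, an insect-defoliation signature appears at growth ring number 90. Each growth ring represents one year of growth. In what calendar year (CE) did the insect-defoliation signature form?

Total growth rings = 741 + 85 + 24 = 850.
850 − 90 = 760 growth rings lie beyond the insect-defoliation signature toward the bark edge.
Removing the 5 false growth rings leaves 760 − 5 = 755 true growth rings beyond the insect-defoliation signature.
1903 − 755 = 1148 CE.

1148 CE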